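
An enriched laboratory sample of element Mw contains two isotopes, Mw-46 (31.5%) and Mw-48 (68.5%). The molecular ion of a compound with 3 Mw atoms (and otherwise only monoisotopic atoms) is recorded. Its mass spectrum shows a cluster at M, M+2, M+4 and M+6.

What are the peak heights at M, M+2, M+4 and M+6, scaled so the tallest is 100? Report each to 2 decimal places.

Each Mw atom is independently Mw-46 (p = 0.315) or Mw-48 (q = 0.685); the cluster is the binomial expansion (p + q)^3.
P(M) = 0.315^3 = 0.031256
P(M+2) = 3 × 0.315^2 × 0.685^1 = 0.203907
P(M+4) = 3 × 0.315^1 × 0.685^2 = 0.443418
P(M+6) = 0.685^3 = 0.321419
The M+4 peak is largest (0.443418); scaling to 100 gives 7.05 : 45.99 : 100.00 : 72.49.

7.05 : 45.99 : 100.00 : 72.49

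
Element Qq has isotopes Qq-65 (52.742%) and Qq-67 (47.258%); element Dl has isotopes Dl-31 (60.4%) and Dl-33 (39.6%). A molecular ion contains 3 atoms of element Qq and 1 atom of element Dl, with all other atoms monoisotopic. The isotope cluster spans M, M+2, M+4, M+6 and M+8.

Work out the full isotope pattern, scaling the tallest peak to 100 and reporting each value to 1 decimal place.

Element Qq pattern (n=3): 0.1467134 : 0.39437537 : 0.35336906 : 0.10554217
Element Dl pattern (n=1): 0.6040 : 0.3960
Convolve the two distributions (both contribute in 2-u steps):
  M: 0.1467134×0.6040 = 0.088615
  M+2: 0.1467134×0.3960 + 0.39437537×0.6040 = 0.296301
  M+4: 0.39437537×0.3960 + 0.35336906×0.6040 = 0.369608
  M+6: 0.35336906×0.3960 + 0.10554217×0.6040 = 0.203682
  M+8: 0.10554217×0.3960 = 0.041795
Scale to base peak (0.369608) = 100: 24.0 : 80.2 : 100.0 : 55.1 : 11.3

24.0 : 80.2 : 100.0 : 55.1 : 11.3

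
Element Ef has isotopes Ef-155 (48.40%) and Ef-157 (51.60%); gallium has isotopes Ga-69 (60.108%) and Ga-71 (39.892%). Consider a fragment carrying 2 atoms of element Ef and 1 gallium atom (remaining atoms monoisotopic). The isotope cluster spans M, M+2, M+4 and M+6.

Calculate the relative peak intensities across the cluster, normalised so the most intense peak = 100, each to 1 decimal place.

35.8 : 100.0 : 91.3 : 27.0

Element Ef pattern (n=2): 0.234256 : 0.499488 : 0.266256
Gallium pattern (n=1): 0.60108 : 0.39892
Convolve the two distributions (both contribute in 2-u steps):
  M: 0.234256×0.60108 = 0.140807
  M+2: 0.234256×0.39892 + 0.499488×0.60108 = 0.393682
  M+4: 0.499488×0.39892 + 0.266256×0.60108 = 0.359297
  M+6: 0.266256×0.39892 = 0.106215
Scale to base peak (0.393682) = 100: 35.8 : 100.0 : 91.3 : 27.0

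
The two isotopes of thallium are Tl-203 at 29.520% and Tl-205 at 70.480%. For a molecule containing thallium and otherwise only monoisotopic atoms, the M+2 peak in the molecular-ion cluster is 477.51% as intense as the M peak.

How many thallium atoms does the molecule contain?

2

The M+2/M ratio from n Tl atoms is n · q/p = n · 0.70480/0.29520.
n = 4.7751 × 0.29520/0.70480 = 2.00 ≈ 2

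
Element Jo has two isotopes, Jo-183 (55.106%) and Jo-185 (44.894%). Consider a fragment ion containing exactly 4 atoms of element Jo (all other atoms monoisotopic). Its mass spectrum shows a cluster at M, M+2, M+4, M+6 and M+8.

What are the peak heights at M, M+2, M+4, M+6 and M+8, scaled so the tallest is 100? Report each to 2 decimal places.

25.11 : 81.83 : 100.00 : 54.31 : 11.06

Each Jo atom is independently Jo-183 (p = 0.55106) or Jo-185 (q = 0.44894); the cluster is the binomial expansion (p + q)^4.
P(M) = 0.55106^4 = 0.092214
P(M+2) = 4 × 0.55106^3 × 0.44894^1 = 0.300500
P(M+4) = 6 × 0.55106^2 × 0.44894^2 = 0.367219
P(M+6) = 4 × 0.55106^1 × 0.44894^3 = 0.199445
P(M+8) = 0.44894^4 = 0.040621
The M+4 peak is largest (0.367219); scaling to 100 gives 25.11 : 81.83 : 100.00 : 54.31 : 11.06.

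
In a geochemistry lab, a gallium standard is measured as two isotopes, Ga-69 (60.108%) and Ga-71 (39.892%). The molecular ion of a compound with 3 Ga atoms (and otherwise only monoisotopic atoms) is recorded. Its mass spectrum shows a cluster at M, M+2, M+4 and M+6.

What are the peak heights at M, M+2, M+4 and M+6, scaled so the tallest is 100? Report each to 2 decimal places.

Each Ga atom is independently Ga-69 (p = 0.60108) or Ga-71 (q = 0.39892); the cluster is the binomial expansion (p + q)^3.
P(M) = 0.60108^3 = 0.217169
P(M+2) = 3 × 0.60108^2 × 0.39892^1 = 0.432386
P(M+4) = 3 × 0.60108^1 × 0.39892^2 = 0.286963
P(M+6) = 0.39892^3 = 0.063483
The M+2 peak is largest (0.432386); scaling to 100 gives 50.23 : 100.00 : 66.37 : 14.68.

50.23 : 100.00 : 66.37 : 14.68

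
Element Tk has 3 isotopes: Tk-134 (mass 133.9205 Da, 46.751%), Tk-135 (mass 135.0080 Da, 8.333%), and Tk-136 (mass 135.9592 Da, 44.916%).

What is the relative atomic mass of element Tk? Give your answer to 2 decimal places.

Ar = Σ fᵢ·mᵢ = 0.46751 × 133.9205 + 0.08333 × 135.0080 + 0.44916 × 135.9592
= 62.60917 + 11.25022 + 61.06743 = 134.92682 Da

134.93 Da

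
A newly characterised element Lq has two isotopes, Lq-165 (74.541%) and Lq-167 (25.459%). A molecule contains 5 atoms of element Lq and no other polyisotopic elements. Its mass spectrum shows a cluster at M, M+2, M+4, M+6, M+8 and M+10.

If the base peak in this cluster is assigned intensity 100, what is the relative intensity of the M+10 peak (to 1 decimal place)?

0.3

Binomial terms of (0.74541 + 0.25459)^5: M 0.2301, M+2 0.3930, M+4 0.2685, M+6 0.0917, M+8 0.0157, M+10 0.0011 → M+2 is the base peak.
P(M+2) = C(5,1) × 0.74541^4 × 0.25459^1 = 5 × 0.30873144 × 0.25459 = 0.393000 (base)
P(M+10) = C(5,5) × 0.74541^0 × 0.25459^5 = 1 × 1.0000 × 0.00106956 = 0.001070
Relative intensity = 0.001070 / 0.393000 × 100 = 0.3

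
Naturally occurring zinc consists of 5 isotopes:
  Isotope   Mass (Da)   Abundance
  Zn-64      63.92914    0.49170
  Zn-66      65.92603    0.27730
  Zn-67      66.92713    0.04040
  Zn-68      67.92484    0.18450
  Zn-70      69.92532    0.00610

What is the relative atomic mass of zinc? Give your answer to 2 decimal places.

65.38 Da

Weight each isotope mass by its fractional abundance: 0.49170 × 63.92914 + 0.27730 × 65.92603 + 0.04040 × 66.92713 + 0.18450 × 67.92484 + 0.00610 × 69.92532
= 31.433958 + 18.281288 + 2.703856 + 12.532133 + 0.426544 = 65.377779 Da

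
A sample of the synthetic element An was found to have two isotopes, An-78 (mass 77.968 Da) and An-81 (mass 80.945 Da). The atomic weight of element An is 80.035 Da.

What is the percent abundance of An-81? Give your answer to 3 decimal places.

69.432%

Let x be the fractional abundance of An-78; then An-81 has abundance 1 − x.
77.968·x + 80.945·(1 − x) = 80.035
(77.968 − 80.945)·x = 80.035 − 80.945
x = -0.910 / -2.977 = 0.30568 → 30.568% An-78, 69.432% An-81.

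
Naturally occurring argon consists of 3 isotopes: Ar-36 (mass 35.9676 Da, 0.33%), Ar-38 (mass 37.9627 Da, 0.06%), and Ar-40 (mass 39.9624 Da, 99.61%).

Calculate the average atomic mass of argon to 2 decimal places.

Ar = Σ fᵢ·mᵢ = 0.0033 × 35.9676 + 0.0006 × 37.9627 + 0.9961 × 39.9624
= 0.11869 + 0.02278 + 39.80655 = 39.94802 Da

39.95 Da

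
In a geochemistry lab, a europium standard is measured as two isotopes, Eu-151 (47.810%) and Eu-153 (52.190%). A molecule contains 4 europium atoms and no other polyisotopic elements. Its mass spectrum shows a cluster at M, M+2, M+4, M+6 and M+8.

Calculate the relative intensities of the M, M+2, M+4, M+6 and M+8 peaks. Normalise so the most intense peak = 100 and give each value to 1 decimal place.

14.0 : 61.1 : 100.0 : 72.8 : 19.9

The 4 Eu atoms are independent, so intensities follow the terms of (0.47810 + 0.52190)^4.
P(M) = 0.47810^4 = 0.052249
P(M+2) = 4 × 0.47810^3 × 0.52190^1 = 0.228141
P(M+4) = 6 × 0.47810^2 × 0.52190^2 = 0.373563
P(M+6) = 4 × 0.47810^1 × 0.52190^3 = 0.271857
P(M+8) = 0.52190^4 = 0.074191
The M+4 peak is largest (0.373563); scaling to 100 gives 14.0 : 61.1 : 100.0 : 72.8 : 19.9.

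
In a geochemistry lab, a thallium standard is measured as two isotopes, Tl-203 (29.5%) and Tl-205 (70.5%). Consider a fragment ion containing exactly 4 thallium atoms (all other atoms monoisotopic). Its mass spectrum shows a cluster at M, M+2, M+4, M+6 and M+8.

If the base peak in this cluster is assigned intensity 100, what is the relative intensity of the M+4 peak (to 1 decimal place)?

62.8

Term probabilities: M 0.0076, M+2 0.0724, M+4 0.2595, M+6 0.4135, M+8 0.2470. Base peak = M+6.
P(M+6) = C(4,3) × 0.295^1 × 0.705^3 = 4 × 0.2950 × 0.35040263 = 0.413475 (base)
P(M+4) = C(4,2) × 0.295^2 × 0.705^2 = 6 × 0.087025 × 0.497025 = 0.259522
Relative intensity = 0.259522 / 0.413475 × 100 = 62.8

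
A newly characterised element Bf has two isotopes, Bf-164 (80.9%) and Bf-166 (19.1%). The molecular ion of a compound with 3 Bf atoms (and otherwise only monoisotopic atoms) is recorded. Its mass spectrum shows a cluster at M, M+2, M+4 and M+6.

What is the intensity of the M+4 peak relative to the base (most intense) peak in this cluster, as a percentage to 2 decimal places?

16.72%

(0.809 + 0.191)^3 gives M 0.5295, M+2 0.3750, M+4 0.0885, M+6 0.0070; the largest is M.
P(M) = C(3,0) × 0.809^3 × 0.191^0 = 1 × 0.52947513 × 1.0000 = 0.529475 (base)
P(M+4) = C(3,2) × 0.809^1 × 0.191^2 = 3 × 0.8090 × 0.036481 = 0.088539
Relative intensity = 0.088539 / 0.529475 × 100 = 16.72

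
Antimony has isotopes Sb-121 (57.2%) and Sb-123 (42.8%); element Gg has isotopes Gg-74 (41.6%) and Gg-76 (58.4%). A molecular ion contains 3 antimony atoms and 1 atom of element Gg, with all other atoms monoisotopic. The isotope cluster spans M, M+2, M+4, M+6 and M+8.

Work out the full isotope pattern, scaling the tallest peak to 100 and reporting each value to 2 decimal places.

20.70 : 75.53 : 100.00 : 57.48 : 12.17

Antimony pattern (n=3): 0.18714925 : 0.42010426 : 0.31434374 : 0.07840275
Element Gg pattern (n=1): 0.4160 : 0.5840
Convolve the two distributions (both contribute in 2-u steps):
  M: 0.18714925×0.4160 = 0.077854
  M+2: 0.18714925×0.5840 + 0.42010426×0.4160 = 0.284059
  M+4: 0.42010426×0.5840 + 0.31434374×0.4160 = 0.376108
  M+6: 0.31434374×0.5840 + 0.07840275×0.4160 = 0.216192
  M+8: 0.07840275×0.5840 = 0.045787
Scale to base peak (0.376108) = 100: 20.70 : 75.53 : 100.00 : 57.48 : 12.17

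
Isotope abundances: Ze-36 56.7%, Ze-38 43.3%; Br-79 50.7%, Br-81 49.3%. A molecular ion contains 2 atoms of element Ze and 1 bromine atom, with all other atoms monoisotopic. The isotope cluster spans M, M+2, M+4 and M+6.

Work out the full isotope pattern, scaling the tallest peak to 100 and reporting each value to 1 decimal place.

Element Ze pattern (n=2): 0.321489 : 0.491022 : 0.187489
Bromine pattern (n=1): 0.5070 : 0.4930
Convolve the two distributions (both contribute in 2-u steps):
  M: 0.321489×0.5070 = 0.162995
  M+2: 0.321489×0.4930 + 0.491022×0.5070 = 0.407442
  M+4: 0.491022×0.4930 + 0.187489×0.5070 = 0.337131
  M+6: 0.187489×0.4930 = 0.092432
Scale to base peak (0.407442) = 100: 40.0 : 100.0 : 82.7 : 22.7

40.0 : 100.0 : 82.7 : 22.7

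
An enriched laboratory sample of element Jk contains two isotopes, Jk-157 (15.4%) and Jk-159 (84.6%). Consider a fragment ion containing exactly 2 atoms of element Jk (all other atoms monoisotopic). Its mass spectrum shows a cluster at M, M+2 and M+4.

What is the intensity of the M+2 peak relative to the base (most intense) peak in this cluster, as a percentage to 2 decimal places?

36.41%

Term probabilities: M 0.0237, M+2 0.2606, M+4 0.7157. Base peak = M+4.
P(M+4) = C(2,2) × 0.154^0 × 0.846^2 = 1 × 1.0000 × 0.715716 = 0.715716 (base)
P(M+2) = C(2,1) × 0.154^1 × 0.846^1 = 2 × 0.1540 × 0.8460 = 0.260568
Relative intensity = 0.260568 / 0.715716 × 100 = 36.41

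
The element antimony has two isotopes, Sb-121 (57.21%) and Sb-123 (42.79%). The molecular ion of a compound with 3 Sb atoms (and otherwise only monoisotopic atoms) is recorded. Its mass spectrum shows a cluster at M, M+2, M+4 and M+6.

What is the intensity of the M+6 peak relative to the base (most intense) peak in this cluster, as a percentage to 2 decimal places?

Term probabilities: M 0.1872, M+2 0.4202, M+4 0.3143, M+6 0.0783. Base peak = M+2.
P(M+2) = C(3,1) × 0.5721^2 × 0.4279^1 = 3 × 0.32729841 × 0.4279 = 0.420153 (base)
P(M+6) = C(3,3) × 0.5721^0 × 0.4279^3 = 1 × 1.0000 × 0.07834781 = 0.078348
Relative intensity = 0.078348 / 0.420153 × 100 = 18.65

18.65%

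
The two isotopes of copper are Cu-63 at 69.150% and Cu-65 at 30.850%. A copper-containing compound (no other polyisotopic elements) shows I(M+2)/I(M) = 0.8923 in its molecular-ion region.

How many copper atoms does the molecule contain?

2

The M+2/M ratio from n Cu atoms is n · q/p = n · 0.30850/0.69150.
n = 0.8923 × 0.69150/0.30850 = 2.00 ≈ 2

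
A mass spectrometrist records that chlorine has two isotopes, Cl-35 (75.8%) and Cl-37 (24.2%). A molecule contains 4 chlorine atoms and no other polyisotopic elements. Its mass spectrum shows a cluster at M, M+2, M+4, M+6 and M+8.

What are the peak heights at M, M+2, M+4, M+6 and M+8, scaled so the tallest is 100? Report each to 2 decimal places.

The 4 Cl atoms are independent, so intensities follow the terms of (0.758 + 0.242)^4.
P(M) = 0.758^4 = 0.330124
P(M+2) = 4 × 0.758^3 × 0.242^1 = 0.421583
P(M+4) = 6 × 0.758^2 × 0.242^2 = 0.201893
P(M+6) = 4 × 0.758^1 × 0.242^3 = 0.042971
P(M+8) = 0.242^4 = 0.003430
The M+2 peak is largest (0.421583); scaling to 100 gives 78.31 : 100.00 : 47.89 : 10.19 : 0.81.

78.31 : 100.00 : 47.89 : 10.19 : 0.81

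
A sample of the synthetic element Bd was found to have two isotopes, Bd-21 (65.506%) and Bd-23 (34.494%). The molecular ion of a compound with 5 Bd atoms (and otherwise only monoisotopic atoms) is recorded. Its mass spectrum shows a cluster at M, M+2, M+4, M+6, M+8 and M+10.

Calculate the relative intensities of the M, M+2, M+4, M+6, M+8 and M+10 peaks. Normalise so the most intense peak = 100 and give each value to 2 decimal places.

Each Bd atom is independently Bd-21 (p = 0.65506) or Bd-23 (q = 0.34494); the cluster is the binomial expansion (p + q)^5.
P(M) = 0.65506^5 = 0.120616
P(M+2) = 5 × 0.65506^4 × 0.34494^1 = 0.317569
P(M+4) = 10 × 0.65506^3 × 0.34494^2 = 0.334449
P(M+6) = 10 × 0.65506^2 × 0.34494^3 = 0.176114
P(M+8) = 5 × 0.65506^1 × 0.34494^4 = 0.046369
P(M+10) = 0.34494^5 = 0.004883
The M+4 peak is largest (0.334449); scaling to 100 gives 36.06 : 94.95 : 100.00 : 52.66 : 13.86 : 1.46.

36.06 : 94.95 : 100.00 : 52.66 : 13.86 : 1.46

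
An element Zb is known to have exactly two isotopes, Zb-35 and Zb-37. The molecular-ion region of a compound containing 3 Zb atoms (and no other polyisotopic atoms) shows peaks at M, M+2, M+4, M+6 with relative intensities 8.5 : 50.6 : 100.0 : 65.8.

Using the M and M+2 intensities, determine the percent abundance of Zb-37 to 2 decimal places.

Write p for the Zb-35 fraction. I(M+2)/I(M) = [C(3,1)·p^2·(1−p)] / p^3 = 3·(1−p)/p = 50.6/8.5 = 5.9529
(1−p)/p = 5.9529/3 = 1.9843  ⇒  p = 1/(1 + 1.9843) = 0.3351
Zb-35: 33.51%, Zb-37: 66.49%.

66.49%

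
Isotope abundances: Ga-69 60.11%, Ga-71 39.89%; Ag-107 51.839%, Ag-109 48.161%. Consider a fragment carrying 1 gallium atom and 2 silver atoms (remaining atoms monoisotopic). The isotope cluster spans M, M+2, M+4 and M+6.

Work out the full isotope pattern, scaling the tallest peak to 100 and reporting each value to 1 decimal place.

Gallium pattern (n=1): 0.6011 : 0.3989
Silver pattern (n=2): 0.26872819 : 0.49932362 : 0.23194819
Convolve the two distributions (both contribute in 2-u steps):
  M: 0.6011×0.26872819 = 0.161533
  M+2: 0.6011×0.49932362 + 0.3989×0.26872819 = 0.407339
  M+4: 0.6011×0.23194819 + 0.3989×0.49932362 = 0.338604
  M+6: 0.3989×0.23194819 = 0.092524
Scale to base peak (0.407339) = 100: 39.7 : 100.0 : 83.1 : 22.7

39.7 : 100.0 : 83.1 : 22.7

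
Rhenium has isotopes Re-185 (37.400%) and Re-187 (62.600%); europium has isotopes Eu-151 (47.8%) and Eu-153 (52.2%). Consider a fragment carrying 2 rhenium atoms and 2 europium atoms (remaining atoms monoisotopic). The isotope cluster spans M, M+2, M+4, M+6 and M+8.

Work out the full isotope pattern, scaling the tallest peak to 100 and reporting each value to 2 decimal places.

Rhenium pattern (n=2): 0.139876 : 0.468248 : 0.391876
Europium pattern (n=2): 0.228484 : 0.499032 : 0.272484
Convolve the two distributions (both contribute in 2-u steps):
  M: 0.139876×0.228484 = 0.031959
  M+2: 0.139876×0.499032 + 0.468248×0.228484 = 0.176790
  M+4: 0.139876×0.272484 + 0.468248×0.499032 + 0.391876×0.228484 = 0.361322
  M+6: 0.468248×0.272484 + 0.391876×0.499032 = 0.323149
  M+8: 0.391876×0.272484 = 0.106780
Scale to base peak (0.361322) = 100: 8.85 : 48.93 : 100.00 : 89.44 : 29.55

8.85 : 48.93 : 100.00 : 89.44 : 29.55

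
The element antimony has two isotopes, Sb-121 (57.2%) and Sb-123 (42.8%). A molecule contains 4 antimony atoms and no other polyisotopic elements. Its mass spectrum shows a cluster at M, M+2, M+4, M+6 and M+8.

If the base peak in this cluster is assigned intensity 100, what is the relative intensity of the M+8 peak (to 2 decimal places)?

Term probabilities: M 0.1070, M+2 0.3204, M+4 0.3596, M+6 0.1794, M+8 0.0336. Base peak = M+4.
P(M+4) = C(4,2) × 0.572^2 × 0.428^2 = 6 × 0.327184 × 0.183184 = 0.359609 (base)
P(M+8) = C(4,4) × 0.572^0 × 0.428^4 = 1 × 1.0000 × 0.03355638 = 0.033556
Relative intensity = 0.033556 / 0.359609 × 100 = 9.33

9.33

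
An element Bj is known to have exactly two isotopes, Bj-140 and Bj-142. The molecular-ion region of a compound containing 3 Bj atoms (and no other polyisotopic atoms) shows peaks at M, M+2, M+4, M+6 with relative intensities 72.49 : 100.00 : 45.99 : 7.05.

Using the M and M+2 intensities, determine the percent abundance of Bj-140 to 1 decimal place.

If p is the fraction of Bj that is Bj-140, then I(M+2)/I(M) = [C(3,1)·p^2·(1−p)] / p^3 = 3·(1−p)/p = 100.00/72.49 = 1.3795
(1−p)/p = 1.3795/3 = 0.4598  ⇒  p = 1/(1 + 0.4598) = 0.6850
Bj-140: 68.5%, Bj-142: 31.5%.

68.5%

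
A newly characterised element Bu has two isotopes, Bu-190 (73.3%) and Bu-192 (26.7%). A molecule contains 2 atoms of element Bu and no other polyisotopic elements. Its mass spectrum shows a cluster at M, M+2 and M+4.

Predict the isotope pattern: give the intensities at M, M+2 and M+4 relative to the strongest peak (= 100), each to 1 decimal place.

100.0 : 72.9 : 13.3

Each Bu atom is independently Bu-190 (p = 0.733) or Bu-192 (q = 0.267); the cluster is the binomial expansion (p + q)^2.
P(M) = 0.733^2 = 0.537289
P(M+2) = 2 × 0.733^1 × 0.267^1 = 0.391422
P(M+4) = 0.267^2 = 0.071289
The M peak is largest (0.537289); scaling to 100 gives 100.0 : 72.9 : 13.3.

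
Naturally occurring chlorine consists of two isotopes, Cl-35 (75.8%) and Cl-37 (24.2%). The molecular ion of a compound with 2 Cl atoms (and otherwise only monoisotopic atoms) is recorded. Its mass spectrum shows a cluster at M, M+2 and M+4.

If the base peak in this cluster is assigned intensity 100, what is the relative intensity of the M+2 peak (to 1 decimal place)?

63.9

Binomial terms of (0.758 + 0.242)^2: M 0.5746, M+2 0.3669, M+4 0.0586 → M is the base peak.
P(M) = C(2,0) × 0.758^2 × 0.242^0 = 1 × 0.574564 × 1.0000 = 0.574564 (base)
P(M+2) = C(2,1) × 0.758^1 × 0.242^1 = 2 × 0.7580 × 0.2420 = 0.366872
Relative intensity = 0.366872 / 0.574564 × 100 = 63.9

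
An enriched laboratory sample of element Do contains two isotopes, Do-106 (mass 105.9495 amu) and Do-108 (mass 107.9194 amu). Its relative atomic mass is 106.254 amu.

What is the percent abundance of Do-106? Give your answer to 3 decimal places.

84.542%

Let x be the fractional abundance of Do-106; then Do-108 has abundance 1 − x.
105.9495·x + 107.9194·(1 − x) = 106.254
(105.9495 − 107.9194)·x = 106.254 − 107.9194
x = -1.6654 / -1.9699 = 0.84542 → 84.542% Do-106, 15.458% Do-108.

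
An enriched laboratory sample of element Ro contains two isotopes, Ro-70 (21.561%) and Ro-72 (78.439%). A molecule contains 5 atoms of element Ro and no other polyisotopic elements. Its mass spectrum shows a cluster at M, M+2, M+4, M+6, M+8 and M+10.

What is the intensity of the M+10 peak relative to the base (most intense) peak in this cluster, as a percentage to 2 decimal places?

Term probabilities: M 0.0005, M+2 0.0085, M+4 0.0617, M+6 0.2244, M+8 0.4081, M+10 0.2969. Base peak = M+8.
P(M+8) = C(5,4) × 0.21561^1 × 0.78439^4 = 5 × 0.21561 × 0.37855431 = 0.408100 (base)
P(M+10) = C(5,5) × 0.21561^0 × 0.78439^5 = 1 × 1.0000 × 0.29693421 = 0.296934
Relative intensity = 0.296934 / 0.408100 × 100 = 72.76

72.76%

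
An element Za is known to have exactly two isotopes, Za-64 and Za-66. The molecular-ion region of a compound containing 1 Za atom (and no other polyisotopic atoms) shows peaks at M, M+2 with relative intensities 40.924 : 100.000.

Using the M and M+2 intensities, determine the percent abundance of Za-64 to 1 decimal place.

If p is the fraction of Za that is Za-64, then I(M+2)/I(M) = [C(1,1)·p^0·(1−p)] / p^1 = 1·(1−p)/p = 100.000/40.924 = 2.4436
(1−p)/p = 2.4436/1 = 2.4436  ⇒  p = 1/(1 + 2.4436) = 0.2904
Za-64: 29.0%, Za-66: 71.0%.

29.0%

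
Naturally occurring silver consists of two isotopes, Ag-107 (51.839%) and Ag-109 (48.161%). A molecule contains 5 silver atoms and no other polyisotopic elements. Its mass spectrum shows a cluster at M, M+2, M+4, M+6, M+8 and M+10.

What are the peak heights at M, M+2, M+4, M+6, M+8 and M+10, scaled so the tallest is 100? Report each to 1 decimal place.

Expanding (0.51839 + 0.48161)^5:
P(M) = 0.51839^5 = 0.037435
P(M+2) = 5 × 0.51839^4 × 0.48161^1 = 0.173897
P(M+4) = 10 × 0.51839^3 × 0.48161^2 = 0.323118
P(M+6) = 10 × 0.51839^2 × 0.48161^3 = 0.300192
P(M+8) = 5 × 0.51839^1 × 0.48161^4 = 0.139447
P(M+10) = 0.48161^5 = 0.025911
The M+4 peak is largest (0.323118); scaling to 100 gives 11.6 : 53.8 : 100.0 : 92.9 : 43.2 : 8.0.

11.6 : 53.8 : 100.0 : 92.9 : 43.2 : 8.0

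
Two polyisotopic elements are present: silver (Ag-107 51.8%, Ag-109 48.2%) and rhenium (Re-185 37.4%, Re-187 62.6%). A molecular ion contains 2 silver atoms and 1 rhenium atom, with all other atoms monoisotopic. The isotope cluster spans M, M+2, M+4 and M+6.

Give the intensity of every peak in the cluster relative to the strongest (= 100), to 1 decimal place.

Silver pattern (n=2): 0.268324 : 0.499352 : 0.232324
Rhenium pattern (n=1): 0.3740 : 0.6260
Convolve the two distributions (both contribute in 2-u steps):
  M: 0.268324×0.3740 = 0.100353
  M+2: 0.268324×0.6260 + 0.499352×0.3740 = 0.354728
  M+4: 0.499352×0.6260 + 0.232324×0.3740 = 0.399484
  M+6: 0.232324×0.6260 = 0.145435
Scale to base peak (0.399484) = 100: 25.1 : 88.8 : 100.0 : 36.4

25.1 : 88.8 : 100.0 : 36.4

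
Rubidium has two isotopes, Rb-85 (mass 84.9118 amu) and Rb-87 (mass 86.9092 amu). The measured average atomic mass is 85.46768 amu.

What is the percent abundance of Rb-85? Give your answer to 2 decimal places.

With x = fraction of Rb-85 (so Rb-87 is 1 − x):
84.9118·x + 86.9092·(1 − x) = 85.46768
(84.9118 − 86.9092)·x = 85.46768 − 86.9092
x = -1.44152 / -1.9974 = 0.72170 → 72.17% Rb-85, 27.83% Rb-87.

72.17%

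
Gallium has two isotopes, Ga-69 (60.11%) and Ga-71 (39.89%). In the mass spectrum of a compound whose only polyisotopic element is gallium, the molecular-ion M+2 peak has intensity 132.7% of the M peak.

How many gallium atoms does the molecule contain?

For n independent Ga atoms, I(M+2)/I(M) = n · (abundance Ga-71) / (abundance Ga-69) = n · 0.3989/0.6011.
n = 1.327 × 0.6011/0.3989 = 2.00 ≈ 2

2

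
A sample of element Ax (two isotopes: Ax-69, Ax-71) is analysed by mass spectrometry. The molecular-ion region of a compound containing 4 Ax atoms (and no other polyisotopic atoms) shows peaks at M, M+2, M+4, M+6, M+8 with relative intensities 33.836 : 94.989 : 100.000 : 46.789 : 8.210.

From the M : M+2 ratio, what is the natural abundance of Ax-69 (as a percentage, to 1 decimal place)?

If p is the fraction of Ax that is Ax-69, then I(M+2)/I(M) = [C(4,1)·p^3·(1−p)] / p^4 = 4·(1−p)/p = 94.989/33.836 = 2.8073
(1−p)/p = 2.8073/4 = 0.7018  ⇒  p = 1/(1 + 0.7018) = 0.5876
Ax-69: 58.8%, Ax-71: 41.2%.

58.8%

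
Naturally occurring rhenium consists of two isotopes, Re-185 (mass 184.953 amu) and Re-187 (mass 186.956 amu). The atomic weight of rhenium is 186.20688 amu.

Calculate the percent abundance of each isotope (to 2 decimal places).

With x = fraction of Re-185 (so Re-187 is 1 − x):
184.953·x + 186.956·(1 − x) = 186.20688
(184.953 − 186.956)·x = 186.20688 − 186.956
x = -0.74912 / -2.003 = 0.37400 → 37.40% Re-185, 62.60% Re-187.

Re-185: 37.40%, Re-187: 62.60%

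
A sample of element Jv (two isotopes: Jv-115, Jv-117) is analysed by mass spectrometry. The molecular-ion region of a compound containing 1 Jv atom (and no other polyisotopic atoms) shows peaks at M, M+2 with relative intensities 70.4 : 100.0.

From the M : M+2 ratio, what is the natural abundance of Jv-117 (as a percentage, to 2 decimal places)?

Write p for the Jv-115 fraction. I(M+2)/I(M) = [C(1,1)·p^0·(1−p)] / p^1 = 1·(1−p)/p = 100.0/70.4 = 1.4205
(1−p)/p = 1.4205/1 = 1.4205  ⇒  p = 1/(1 + 1.4205) = 0.4131
Jv-115: 41.31%, Jv-117: 58.69%.

58.69%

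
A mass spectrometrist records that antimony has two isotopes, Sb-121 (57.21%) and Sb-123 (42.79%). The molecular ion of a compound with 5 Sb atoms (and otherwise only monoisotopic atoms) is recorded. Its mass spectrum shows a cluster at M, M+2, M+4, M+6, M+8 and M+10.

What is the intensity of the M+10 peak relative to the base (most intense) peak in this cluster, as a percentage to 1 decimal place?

4.2%

Term probabilities: M 0.0613, M+2 0.2292, M+4 0.3428, M+6 0.2564, M+8 0.0959, M+10 0.0143. Base peak = M+4.
P(M+4) = C(5,2) × 0.5721^3 × 0.4279^2 = 10 × 0.18724742 × 0.18309841 = 0.342847 (base)
P(M+10) = C(5,5) × 0.5721^0 × 0.4279^5 = 1 × 1.0000 × 0.01434536 = 0.014345
Relative intensity = 0.014345 / 0.342847 × 100 = 4.2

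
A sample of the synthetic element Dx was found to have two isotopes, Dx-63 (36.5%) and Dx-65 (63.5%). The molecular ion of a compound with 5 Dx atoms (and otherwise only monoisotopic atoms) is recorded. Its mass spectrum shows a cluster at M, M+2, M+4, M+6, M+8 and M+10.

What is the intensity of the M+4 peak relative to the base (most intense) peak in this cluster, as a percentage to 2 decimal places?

Term probabilities: M 0.0065, M+2 0.0564, M+4 0.1961, M+6 0.3411, M+8 0.2967, M+10 0.1032. Base peak = M+6.
P(M+6) = C(5,3) × 0.365^2 × 0.635^3 = 10 × 0.133225 × 0.25604788 = 0.341120 (base)
P(M+4) = C(5,2) × 0.365^3 × 0.635^2 = 10 × 0.04862712 × 0.403225 = 0.196077
Relative intensity = 0.196077 / 0.341120 × 100 = 57.48

57.48%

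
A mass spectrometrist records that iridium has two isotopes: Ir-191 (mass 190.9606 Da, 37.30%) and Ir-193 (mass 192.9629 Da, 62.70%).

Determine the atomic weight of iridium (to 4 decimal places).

192.2160 Da

Ar = Σ fᵢ·mᵢ = 0.3730 × 190.9606 + 0.6270 × 192.9629
= 71.22830 + 120.98774 = 192.21604 Da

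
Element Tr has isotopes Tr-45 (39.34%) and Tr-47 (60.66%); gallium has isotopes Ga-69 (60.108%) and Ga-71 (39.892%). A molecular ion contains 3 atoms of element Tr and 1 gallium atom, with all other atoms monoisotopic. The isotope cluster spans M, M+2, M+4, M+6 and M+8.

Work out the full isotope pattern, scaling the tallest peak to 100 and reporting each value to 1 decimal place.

9.8 : 51.8 : 100.0 : 82.3 : 23.8

Element Tr pattern (n=3): 0.06088398 : 0.28163873 : 0.43427059 : 0.2232067
Gallium pattern (n=1): 0.60108 : 0.39892
Convolve the two distributions (both contribute in 2-u steps):
  M: 0.06088398×0.60108 = 0.036596
  M+2: 0.06088398×0.39892 + 0.28163873×0.60108 = 0.193575
  M+4: 0.28163873×0.39892 + 0.43427059×0.60108 = 0.373383
  M+6: 0.43427059×0.39892 + 0.2232067×0.60108 = 0.307404
  M+8: 0.2232067×0.39892 = 0.089042
Scale to base peak (0.373383) = 100: 9.8 : 51.8 : 100.0 : 82.3 : 23.8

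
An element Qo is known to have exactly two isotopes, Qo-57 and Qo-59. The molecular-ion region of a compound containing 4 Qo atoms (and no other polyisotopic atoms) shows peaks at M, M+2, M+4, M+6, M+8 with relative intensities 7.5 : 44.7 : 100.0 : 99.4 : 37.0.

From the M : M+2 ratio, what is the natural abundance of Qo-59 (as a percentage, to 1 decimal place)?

59.8%

Write p for the Qo-57 fraction. I(M+2)/I(M) = [C(4,1)·p^3·(1−p)] / p^4 = 4·(1−p)/p = 44.7/7.5 = 5.9600
(1−p)/p = 5.9600/4 = 1.4900  ⇒  p = 1/(1 + 1.4900) = 0.4016
Qo-57: 40.2%, Qo-59: 59.8%.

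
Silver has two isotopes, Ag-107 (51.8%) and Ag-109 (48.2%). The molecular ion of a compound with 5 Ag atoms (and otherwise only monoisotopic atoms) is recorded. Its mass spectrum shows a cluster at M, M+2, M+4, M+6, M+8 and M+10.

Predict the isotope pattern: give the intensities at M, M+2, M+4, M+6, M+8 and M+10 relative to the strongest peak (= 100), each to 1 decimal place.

11.5 : 53.7 : 100.0 : 93.1 : 43.3 : 8.1

Each Ag atom is independently Ag-107 (p = 0.518) or Ag-109 (q = 0.482); the cluster is the binomial expansion (p + q)^5.
P(M) = 0.518^5 = 0.037295
P(M+2) = 5 × 0.518^4 × 0.482^1 = 0.173515
P(M+4) = 10 × 0.518^3 × 0.482^2 = 0.322911
P(M+6) = 10 × 0.518^2 × 0.482^3 = 0.300470
P(M+8) = 5 × 0.518^1 × 0.482^4 = 0.139794
P(M+10) = 0.482^5 = 0.026016
The M+4 peak is largest (0.322911); scaling to 100 gives 11.5 : 53.7 : 100.0 : 93.1 : 43.3 : 8.1.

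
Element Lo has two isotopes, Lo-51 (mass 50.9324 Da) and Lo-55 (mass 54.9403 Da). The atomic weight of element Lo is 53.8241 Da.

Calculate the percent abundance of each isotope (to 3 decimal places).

Lo-51: 27.850%, Lo-55: 72.150%

Let x be the fractional abundance of Lo-51; then Lo-55 has abundance 1 − x.
50.9324·x + 54.9403·(1 − x) = 53.8241
(50.9324 − 54.9403)·x = 53.8241 − 54.9403
x = -1.1162 / -4.0079 = 0.27850 → 27.850% Lo-51, 72.150% Lo-55.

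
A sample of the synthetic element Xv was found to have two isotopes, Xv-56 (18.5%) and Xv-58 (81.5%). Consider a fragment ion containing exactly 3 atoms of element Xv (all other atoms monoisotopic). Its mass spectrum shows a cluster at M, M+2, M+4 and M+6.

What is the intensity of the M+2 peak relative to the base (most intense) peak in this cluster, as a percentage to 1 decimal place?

15.5%

Binomial terms of (0.185 + 0.815)^3: M 0.0063, M+2 0.0837, M+4 0.3686, M+6 0.5413 → M+6 is the base peak.
P(M+6) = C(3,3) × 0.185^0 × 0.815^3 = 1 × 1.0000 × 0.54134337 = 0.541343 (base)
P(M+2) = C(3,1) × 0.185^2 × 0.815^1 = 3 × 0.034225 × 0.8150 = 0.083680
Relative intensity = 0.083680 / 0.541343 × 100 = 15.5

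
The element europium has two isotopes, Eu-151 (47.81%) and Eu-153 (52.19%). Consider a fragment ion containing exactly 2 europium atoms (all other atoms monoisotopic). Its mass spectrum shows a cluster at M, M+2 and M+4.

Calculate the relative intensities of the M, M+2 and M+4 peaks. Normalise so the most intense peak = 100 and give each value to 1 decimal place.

45.8 : 100.0 : 54.6

Each Eu atom is independently Eu-151 (p = 0.4781) or Eu-153 (q = 0.5219); the cluster is the binomial expansion (p + q)^2.
P(M) = 0.4781^2 = 0.228580
P(M+2) = 2 × 0.4781^1 × 0.5219^1 = 0.499041
P(M+4) = 0.5219^2 = 0.272380
The M+2 peak is largest (0.499041); scaling to 100 gives 45.8 : 100.0 : 54.6.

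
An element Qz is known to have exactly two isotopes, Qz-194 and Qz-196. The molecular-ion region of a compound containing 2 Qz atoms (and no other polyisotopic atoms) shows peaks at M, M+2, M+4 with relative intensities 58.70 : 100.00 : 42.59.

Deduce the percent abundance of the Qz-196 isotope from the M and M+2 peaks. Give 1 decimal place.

Let p = fractional abundance of Qz-194. I(M+2)/I(M) = [C(2,1)·p^1·(1−p)] / p^2 = 2·(1−p)/p = 100.00/58.70 = 1.7036
(1−p)/p = 1.7036/2 = 0.8518  ⇒  p = 1/(1 + 0.8518) = 0.5400
Qz-194: 54.0%, Qz-196: 46.0%.

46.0%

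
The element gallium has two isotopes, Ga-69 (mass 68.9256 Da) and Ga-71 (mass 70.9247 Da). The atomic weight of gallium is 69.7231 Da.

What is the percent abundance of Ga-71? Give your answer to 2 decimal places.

Let x be the fractional abundance of Ga-69; then Ga-71 has abundance 1 − x.
68.9256·x + 70.9247·(1 − x) = 69.7231
(68.9256 − 70.9247)·x = 69.7231 − 70.9247
x = -1.2016 / -1.9991 = 0.60107 → 60.11% Ga-69, 39.89% Ga-71.

39.89%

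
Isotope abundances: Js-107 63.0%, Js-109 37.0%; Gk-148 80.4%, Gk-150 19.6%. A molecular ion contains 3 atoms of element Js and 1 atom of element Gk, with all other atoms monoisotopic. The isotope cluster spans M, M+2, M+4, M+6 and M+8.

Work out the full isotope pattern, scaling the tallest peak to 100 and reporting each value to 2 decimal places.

Element Js pattern (n=3): 0.250047 : 0.440559 : 0.258741 : 0.050653
Element Gk pattern (n=1): 0.8040 : 0.1960
Convolve the two distributions (both contribute in 2-u steps):
  M: 0.250047×0.8040 = 0.201038
  M+2: 0.250047×0.1960 + 0.440559×0.8040 = 0.403219
  M+4: 0.440559×0.1960 + 0.258741×0.8040 = 0.294377
  M+6: 0.258741×0.1960 + 0.050653×0.8040 = 0.091438
  M+8: 0.050653×0.1960 = 0.009928
Scale to base peak (0.403219) = 100: 49.86 : 100.00 : 73.01 : 22.68 : 2.46

49.86 : 100.00 : 73.01 : 22.68 : 2.46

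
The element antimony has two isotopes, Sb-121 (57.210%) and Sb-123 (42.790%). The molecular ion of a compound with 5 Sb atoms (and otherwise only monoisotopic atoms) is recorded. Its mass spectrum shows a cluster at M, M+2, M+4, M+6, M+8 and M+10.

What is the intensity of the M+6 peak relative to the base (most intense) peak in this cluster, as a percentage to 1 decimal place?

Term probabilities: M 0.0613, M+2 0.2292, M+4 0.3428, M+6 0.2564, M+8 0.0959, M+10 0.0143. Base peak = M+4.
P(M+4) = C(5,2) × 0.57210^3 × 0.42790^2 = 10 × 0.18724742 × 0.18309841 = 0.342847 (base)
P(M+6) = C(5,3) × 0.57210^2 × 0.42790^3 = 10 × 0.32729841 × 0.07834781 = 0.256431
Relative intensity = 0.256431 / 0.342847 × 100 = 74.8

74.8%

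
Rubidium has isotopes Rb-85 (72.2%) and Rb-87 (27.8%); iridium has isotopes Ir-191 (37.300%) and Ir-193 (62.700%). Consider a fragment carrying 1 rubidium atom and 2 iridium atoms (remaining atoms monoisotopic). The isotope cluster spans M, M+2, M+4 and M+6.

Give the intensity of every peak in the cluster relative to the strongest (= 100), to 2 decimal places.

24.27 : 90.94 : 100.00 : 26.41

Rubidium pattern (n=1): 0.7220 : 0.2780
Iridium pattern (n=2): 0.139129 : 0.467742 : 0.393129
Convolve the two distributions (both contribute in 2-u steps):
  M: 0.7220×0.139129 = 0.100451
  M+2: 0.7220×0.467742 + 0.2780×0.139129 = 0.376388
  M+4: 0.7220×0.393129 + 0.2780×0.467742 = 0.413871
  M+6: 0.2780×0.393129 = 0.109290
Scale to base peak (0.413871) = 100: 24.27 : 90.94 : 100.00 : 26.41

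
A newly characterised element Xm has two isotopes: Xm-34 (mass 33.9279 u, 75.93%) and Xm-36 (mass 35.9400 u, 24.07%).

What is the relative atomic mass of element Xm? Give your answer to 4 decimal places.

34.4122 u

Average mass = Σ (abundance × isotope mass) = 0.7593 × 33.9279 + 0.2407 × 35.9400
= 25.76145 + 8.65076 = 34.41221 u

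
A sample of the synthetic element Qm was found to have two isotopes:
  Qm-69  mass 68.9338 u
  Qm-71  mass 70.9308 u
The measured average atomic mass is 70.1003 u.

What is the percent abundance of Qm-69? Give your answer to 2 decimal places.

41.59%

Writing the weighted mean with unknown fraction x of Qm-69:
68.9338·x + 70.9308·(1 − x) = 70.1003
(68.9338 − 70.9308)·x = 70.1003 − 70.9308
x = -0.8305 / -1.9970 = 0.41587 → 41.59% Qm-69, 58.41% Qm-71.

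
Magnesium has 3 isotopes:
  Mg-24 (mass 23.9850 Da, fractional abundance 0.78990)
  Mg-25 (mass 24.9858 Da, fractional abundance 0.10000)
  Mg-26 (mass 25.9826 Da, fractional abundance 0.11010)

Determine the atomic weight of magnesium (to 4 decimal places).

24.3050 Da

Ar = Σ fᵢ·mᵢ = 0.78990 × 23.9850 + 0.10000 × 24.9858 + 0.11010 × 25.9826
= 18.94575 + 2.49858 + 2.86068 = 24.30501 Da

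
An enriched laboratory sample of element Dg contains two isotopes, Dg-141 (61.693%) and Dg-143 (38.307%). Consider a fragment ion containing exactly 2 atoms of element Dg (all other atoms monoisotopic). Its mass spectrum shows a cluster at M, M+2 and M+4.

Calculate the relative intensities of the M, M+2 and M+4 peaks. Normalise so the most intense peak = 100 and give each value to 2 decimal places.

The 2 Dg atoms are independent, so intensities follow the terms of (0.61693 + 0.38307)^2.
P(M) = 0.61693^2 = 0.380603
P(M+2) = 2 × 0.61693^1 × 0.38307^1 = 0.472655
P(M+4) = 0.38307^2 = 0.146743
The M+2 peak is largest (0.472655); scaling to 100 gives 80.52 : 100.00 : 31.05.

80.52 : 100.00 : 31.05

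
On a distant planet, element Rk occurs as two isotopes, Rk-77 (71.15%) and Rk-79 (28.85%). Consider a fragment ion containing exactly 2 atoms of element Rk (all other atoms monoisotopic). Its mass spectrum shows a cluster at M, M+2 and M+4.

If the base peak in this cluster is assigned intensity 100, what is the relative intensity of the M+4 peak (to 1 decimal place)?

16.4

Binomial terms of (0.7115 + 0.2885)^2: M 0.5062, M+2 0.4105, M+4 0.0832 → M is the base peak.
P(M) = C(2,0) × 0.7115^2 × 0.2885^0 = 1 × 0.50623225 × 1.0000 = 0.506232 (base)
P(M+4) = C(2,2) × 0.7115^0 × 0.2885^2 = 1 × 1.0000 × 0.08323225 = 0.083232
Relative intensity = 0.083232 / 0.506232 × 100 = 16.4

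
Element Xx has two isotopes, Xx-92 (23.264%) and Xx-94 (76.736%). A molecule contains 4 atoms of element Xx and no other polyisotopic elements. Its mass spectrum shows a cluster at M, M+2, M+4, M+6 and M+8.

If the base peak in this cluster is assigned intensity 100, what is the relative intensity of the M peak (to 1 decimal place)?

0.7

Binomial terms of (0.23264 + 0.76736)^4: M 0.0029, M+2 0.0386, M+4 0.1912, M+6 0.4205, M+8 0.3467 → M+6 is the base peak.
P(M+6) = C(4,3) × 0.23264^1 × 0.76736^3 = 4 × 0.23264 × 0.45185331 = 0.420477 (base)
P(M) = C(4,0) × 0.23264^4 × 0.76736^0 = 1 × 0.00292912 × 1.0000 = 0.002929
Relative intensity = 0.002929 / 0.420477 × 100 = 0.7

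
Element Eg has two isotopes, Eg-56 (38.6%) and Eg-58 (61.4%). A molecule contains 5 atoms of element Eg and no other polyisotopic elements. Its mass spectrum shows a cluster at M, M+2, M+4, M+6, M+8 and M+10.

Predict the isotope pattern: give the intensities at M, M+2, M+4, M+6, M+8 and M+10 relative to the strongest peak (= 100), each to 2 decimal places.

2.48 : 19.76 : 62.87 : 100.00 : 79.53 : 25.30

Expanding (0.386 + 0.614)^5:
P(M) = 0.386^5 = 0.008569
P(M+2) = 5 × 0.386^4 × 0.614^1 = 0.068153
P(M+4) = 10 × 0.386^3 × 0.614^2 = 0.216820
P(M+6) = 10 × 0.386^2 × 0.614^3 = 0.344889
P(M+8) = 5 × 0.386^1 × 0.614^4 = 0.274303
P(M+10) = 0.614^5 = 0.087265
The M+6 peak is largest (0.344889); scaling to 100 gives 2.48 : 19.76 : 62.87 : 100.00 : 79.53 : 25.30.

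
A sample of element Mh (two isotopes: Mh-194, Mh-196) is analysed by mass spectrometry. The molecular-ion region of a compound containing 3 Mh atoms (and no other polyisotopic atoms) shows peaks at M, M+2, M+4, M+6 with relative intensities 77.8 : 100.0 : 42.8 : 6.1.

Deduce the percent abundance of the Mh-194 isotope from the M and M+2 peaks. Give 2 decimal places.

70.01%

Let p = fractional abundance of Mh-194. I(M+2)/I(M) = [C(3,1)·p^2·(1−p)] / p^3 = 3·(1−p)/p = 100.0/77.8 = 1.2853
(1−p)/p = 1.2853/3 = 0.4284  ⇒  p = 1/(1 + 0.4284) = 0.7001
Mh-194: 70.01%, Mh-196: 29.99%.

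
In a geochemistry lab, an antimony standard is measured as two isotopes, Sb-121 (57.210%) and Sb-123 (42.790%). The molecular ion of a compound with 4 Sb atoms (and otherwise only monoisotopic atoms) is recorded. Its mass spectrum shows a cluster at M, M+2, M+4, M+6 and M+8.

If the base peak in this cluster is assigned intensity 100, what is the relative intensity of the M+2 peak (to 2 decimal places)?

89.13

Binomial terms of (0.57210 + 0.42790)^4: M 0.1071, M+2 0.3205, M+4 0.3596, M+6 0.1793, M+8 0.0335 → M+4 is the base peak.
P(M+4) = C(4,2) × 0.57210^2 × 0.42790^2 = 6 × 0.32729841 × 0.18309841 = 0.359567 (base)
P(M+2) = C(4,1) × 0.57210^3 × 0.42790^1 = 4 × 0.18724742 × 0.4279 = 0.320493
Relative intensity = 0.320493 / 0.359567 × 100 = 89.13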